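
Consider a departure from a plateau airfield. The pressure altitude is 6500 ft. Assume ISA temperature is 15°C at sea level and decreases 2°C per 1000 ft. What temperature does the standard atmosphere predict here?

ISA temperature = 15 − 2 × (6500/1000) = 15 − 13 = 2°C.

2°C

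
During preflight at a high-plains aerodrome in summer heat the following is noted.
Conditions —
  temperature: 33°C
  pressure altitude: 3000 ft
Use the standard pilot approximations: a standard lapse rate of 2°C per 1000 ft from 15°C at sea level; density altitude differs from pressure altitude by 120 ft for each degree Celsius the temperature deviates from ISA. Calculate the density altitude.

5880 ft

ISA temperature at 3000 ft = 15 − 2 × (3000/1000) = 9°C.
ISA deviation = 33 − 9 = +24°C.
Density altitude = 3000 + 120 × (24) = 3000 + (+2880) = 5880 ft.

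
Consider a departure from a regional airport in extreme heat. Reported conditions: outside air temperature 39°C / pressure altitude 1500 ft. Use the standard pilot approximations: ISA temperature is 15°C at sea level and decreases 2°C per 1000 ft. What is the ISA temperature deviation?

ISA temperature at 1500 ft = 15 − 2 × (1500/1000) = 12°C.
Deviation = OAT − ISA = 39 − 12 = +27°C.

ISA+27°C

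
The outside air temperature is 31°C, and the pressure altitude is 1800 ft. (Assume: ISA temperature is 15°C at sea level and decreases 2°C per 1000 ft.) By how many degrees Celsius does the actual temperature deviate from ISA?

ISA+19.6°C

ISA temperature at 1800 ft = 15 − 2 × (1800/1000) = 11.4°C.
Deviation = OAT − ISA = 31 − 11.4 = +19.6°C.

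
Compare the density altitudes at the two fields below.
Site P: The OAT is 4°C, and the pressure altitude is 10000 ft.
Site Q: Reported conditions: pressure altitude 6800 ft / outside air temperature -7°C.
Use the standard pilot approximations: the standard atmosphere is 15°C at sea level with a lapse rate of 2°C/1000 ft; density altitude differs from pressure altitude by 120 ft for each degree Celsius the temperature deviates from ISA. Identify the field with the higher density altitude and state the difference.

Site P: ISA temp = -5°C, deviation +9°C, DA = 10000 + 120 × 9 = 11080 ft.
Site Q: ISA temp = 1.4°C, deviation -8.4°C, DA = 6800 + 120 × (-8.4) = 5792 ft.
Site P is higher by 11080 − 5792 = 5288 ft.

Site P by 5288 ft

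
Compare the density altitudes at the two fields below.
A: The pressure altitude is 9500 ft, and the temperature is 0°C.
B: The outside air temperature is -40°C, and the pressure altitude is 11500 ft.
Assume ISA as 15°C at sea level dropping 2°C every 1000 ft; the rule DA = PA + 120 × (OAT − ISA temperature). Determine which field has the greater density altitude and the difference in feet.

A: ISA temp = -4°C, deviation +4°C, DA = 9500 + 120 × 4 = 9980 ft.
B: ISA temp = -8°C, deviation -32°C, DA = 11500 + 120 × (-32) = 7660 ft.
A is higher by 9980 − 7660 = 2320 ft.

A by 2320 ft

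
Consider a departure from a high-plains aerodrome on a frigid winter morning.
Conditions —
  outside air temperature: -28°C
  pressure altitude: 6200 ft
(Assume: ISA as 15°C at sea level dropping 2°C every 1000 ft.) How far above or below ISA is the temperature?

ISA-30.6°C

ISA temperature at 6200 ft = 15 − 2 × (6200/1000) = 2.6°C.
Deviation = OAT − ISA = -28 − 2.6 = -30.6°C.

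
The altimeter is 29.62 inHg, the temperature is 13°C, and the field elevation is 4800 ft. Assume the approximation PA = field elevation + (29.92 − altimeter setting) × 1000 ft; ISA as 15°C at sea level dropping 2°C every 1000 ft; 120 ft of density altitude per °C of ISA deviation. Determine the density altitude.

Pressure altitude = 4800 + (29.92 − 29.62) × 1000 = 4800 + (+300) = 5100 ft.
ISA temperature at 5100 ft = 15 − 2 × (5100/1000) = 4.8°C.
ISA deviation = 13 − 4.8 = +8.2°C.
Density altitude = 5100 + 120 × (8.2) = 6084 ft.

6084 ft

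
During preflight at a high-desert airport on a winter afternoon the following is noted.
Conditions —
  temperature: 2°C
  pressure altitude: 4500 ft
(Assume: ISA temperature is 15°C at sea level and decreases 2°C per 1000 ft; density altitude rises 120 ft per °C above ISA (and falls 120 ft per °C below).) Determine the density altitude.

4020 ft

ISA temperature at 4500 ft = 15 − 2 × (4500/1000) = 6°C.
ISA deviation = 2 − 6 = -4°C.
Density altitude = 4500 + 120 × (-4) = 4500 + (-480) = 4020 ft.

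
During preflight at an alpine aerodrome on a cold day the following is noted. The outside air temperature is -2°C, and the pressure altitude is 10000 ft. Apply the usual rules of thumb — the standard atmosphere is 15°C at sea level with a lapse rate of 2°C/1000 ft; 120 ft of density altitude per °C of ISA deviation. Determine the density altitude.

10360 ft

ISA temperature at 10000 ft = 15 − 2 × (10000/1000) = -5°C.
ISA deviation = -2 − (-5) = +3°C.
Density altitude = 10000 + 120 × (3) = 10000 + (+360) = 10360 ft.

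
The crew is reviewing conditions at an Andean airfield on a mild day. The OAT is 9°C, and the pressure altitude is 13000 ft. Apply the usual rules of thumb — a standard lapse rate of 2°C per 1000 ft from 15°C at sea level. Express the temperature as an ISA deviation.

ISA+20°C

ISA temperature at 13000 ft = 15 − 2 × (13000/1000) = -11°C.
Deviation = OAT − ISA = 9 − (-11) = +20°C.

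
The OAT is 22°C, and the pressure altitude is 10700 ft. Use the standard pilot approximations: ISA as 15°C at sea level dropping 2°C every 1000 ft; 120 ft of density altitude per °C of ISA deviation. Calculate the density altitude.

ISA temperature at 10700 ft = 15 − 2 × (10700/1000) = -6.4°C.
ISA deviation = 22 − (-6.4) = +28.4°C.
Density altitude = 10700 + 120 × (28.4) = 10700 + (+3408) = 14108 ft.

14108 ft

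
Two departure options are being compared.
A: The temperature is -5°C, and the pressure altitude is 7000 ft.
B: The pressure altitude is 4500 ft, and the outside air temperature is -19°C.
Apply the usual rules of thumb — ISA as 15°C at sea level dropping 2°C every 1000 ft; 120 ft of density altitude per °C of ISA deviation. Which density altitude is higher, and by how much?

A: ISA temp = 1°C, deviation -6°C, DA = 7000 + 120 × (-6) = 6280 ft.
B: ISA temp = 6°C, deviation -25°C, DA = 4500 + 120 × (-25) = 1500 ft.
A is higher by 6280 − 1500 = 4780 ft.

A by 4780 ft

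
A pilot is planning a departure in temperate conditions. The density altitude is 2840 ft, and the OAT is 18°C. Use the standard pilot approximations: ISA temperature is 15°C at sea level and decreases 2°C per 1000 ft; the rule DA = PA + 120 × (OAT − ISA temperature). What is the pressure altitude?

2000 ft

DA = PA + 120 × (OAT − (15 − 2·PA/1000)) = PA + 120·OAT − 1800 + 0.24·PA = 1.24·PA + 120·OAT − 1800.
So 1.24·PA = 2840 − 120 × 18 + 1800 = 2480.
PA = 2480 / 1.24 = 2000 ft.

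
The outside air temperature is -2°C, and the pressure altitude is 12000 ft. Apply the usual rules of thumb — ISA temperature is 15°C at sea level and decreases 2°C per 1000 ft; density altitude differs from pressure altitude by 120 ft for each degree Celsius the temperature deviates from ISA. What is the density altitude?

ISA temperature at 12000 ft = 15 − 2 × (12000/1000) = -9°C.
ISA deviation = -2 − (-9) = +7°C.
Density altitude = 12000 + 120 × (7) = 12000 + (+840) = 12840 ft.

12840 ft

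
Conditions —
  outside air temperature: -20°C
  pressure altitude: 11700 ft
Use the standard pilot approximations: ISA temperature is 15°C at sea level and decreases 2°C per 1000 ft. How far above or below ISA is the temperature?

ISA temperature at 11700 ft = 15 − 2 × (11700/1000) = -8.4°C.
Deviation = OAT − ISA = -20 − (-8.4) = -11.6°C.

ISA-11.6°C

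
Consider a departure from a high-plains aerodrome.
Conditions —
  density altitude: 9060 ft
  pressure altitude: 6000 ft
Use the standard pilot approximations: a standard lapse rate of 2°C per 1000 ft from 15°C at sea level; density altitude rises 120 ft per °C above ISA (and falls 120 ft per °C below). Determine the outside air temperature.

28.5°C

Density altitude − pressure altitude = 9060 − 6000 = +3060 ft.
At 120 ft/°C that is an ISA deviation of 3060/120 = +25.5°C.
ISA temperature at 6000 ft = 15 − 2 × (6000/1000) = 3°C.
OAT = ISA + deviation = 3 + (+25.5) = 28.5°C.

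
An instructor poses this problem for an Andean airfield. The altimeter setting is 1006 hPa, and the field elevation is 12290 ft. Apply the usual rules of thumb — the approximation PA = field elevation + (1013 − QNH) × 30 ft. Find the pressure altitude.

12500 ft

Pressure correction = (1013 − 1006) × 30 = +210 ft.
Pressure altitude = 12290 + (+210) = 12500 ft.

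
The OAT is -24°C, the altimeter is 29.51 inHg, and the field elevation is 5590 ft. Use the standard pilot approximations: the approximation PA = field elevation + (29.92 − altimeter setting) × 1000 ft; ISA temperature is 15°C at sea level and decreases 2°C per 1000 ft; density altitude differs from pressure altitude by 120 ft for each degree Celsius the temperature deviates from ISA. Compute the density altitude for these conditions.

Pressure altitude = 5590 + (29.92 − 29.51) × 1000 = 5590 + (+410) = 6000 ft.
ISA temperature at 6000 ft = 15 − 2 × (6000/1000) = 3°C.
ISA deviation = -24 − 3 = -27°C.
Density altitude = 6000 + 120 × (-27) = 2760 ft.

2760 ft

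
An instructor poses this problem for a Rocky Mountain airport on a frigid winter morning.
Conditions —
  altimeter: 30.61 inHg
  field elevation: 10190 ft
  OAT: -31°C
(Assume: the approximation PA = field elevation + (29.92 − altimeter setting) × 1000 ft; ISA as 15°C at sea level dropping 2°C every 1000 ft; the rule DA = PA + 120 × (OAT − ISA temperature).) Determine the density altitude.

Pressure altitude = 10190 + (29.92 − 30.61) × 1000 = 10190 + (-690) = 9500 ft.
ISA temperature at 9500 ft = 15 − 2 × (9500/1000) = -4°C.
ISA deviation = -31 − (-4) = -27°C.
Density altitude = 9500 + 120 × (-27) = 6260 ft.

6260 ft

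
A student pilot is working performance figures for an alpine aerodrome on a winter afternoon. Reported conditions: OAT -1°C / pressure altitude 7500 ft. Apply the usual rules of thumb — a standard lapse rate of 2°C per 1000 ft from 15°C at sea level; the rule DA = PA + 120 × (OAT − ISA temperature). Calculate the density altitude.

7380 ft

ISA temperature at 7500 ft = 15 − 2 × (7500/1000) = 0°C.
ISA deviation = -1 − 0 = -1°C.
Density altitude = 7500 + 120 × (-1) = 7500 + (-120) = 7380 ft.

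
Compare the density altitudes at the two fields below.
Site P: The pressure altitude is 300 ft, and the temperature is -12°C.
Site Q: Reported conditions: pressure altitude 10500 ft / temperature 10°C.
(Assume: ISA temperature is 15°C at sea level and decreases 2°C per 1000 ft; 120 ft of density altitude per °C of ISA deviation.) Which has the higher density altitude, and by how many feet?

Site P: ISA temp = 14.4°C, deviation -26.4°C, DA = 300 + 120 × (-26.4) = -2868 ft.
Site Q: ISA temp = -6°C, deviation +16°C, DA = 10500 + 120 × 16 = 12420 ft.
Site Q is higher by 12420 − (-2868) = 15288 ft.

Site Q by 15288 ft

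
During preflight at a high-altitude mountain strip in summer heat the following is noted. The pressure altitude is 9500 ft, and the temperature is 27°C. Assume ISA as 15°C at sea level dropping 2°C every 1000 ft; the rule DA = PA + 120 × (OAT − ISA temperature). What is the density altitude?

13220 ft

ISA temperature at 9500 ft = 15 − 2 × (9500/1000) = -4°C.
ISA deviation = 27 − (-4) = +31°C.
Density altitude = 9500 + 120 × (31) = 9500 + (+3720) = 13220 ft.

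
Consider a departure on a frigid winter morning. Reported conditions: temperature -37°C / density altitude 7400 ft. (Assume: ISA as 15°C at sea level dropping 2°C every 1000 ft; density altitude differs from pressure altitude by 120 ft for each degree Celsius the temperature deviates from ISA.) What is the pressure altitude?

11000 ft

DA = PA + 120 × (OAT − (15 − 2·PA/1000)) = PA + 120·OAT − 1800 + 0.24·PA = 1.24·PA + 120·OAT − 1800.
So 1.24·PA = 7400 − 120 × (-37) + 1800 = 13640.
PA = 13640 / 1.24 = 11000 ft.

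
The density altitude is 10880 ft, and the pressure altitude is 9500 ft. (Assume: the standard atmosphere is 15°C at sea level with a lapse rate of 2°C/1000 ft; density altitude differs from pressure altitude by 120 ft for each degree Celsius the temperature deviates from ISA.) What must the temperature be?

7.5°C

Density altitude − pressure altitude = 10880 − 9500 = +1380 ft.
At 120 ft/°C that is an ISA deviation of 1380/120 = +11.5°C.
ISA temperature at 9500 ft = 15 − 2 × (9500/1000) = -4°C.
OAT = ISA + deviation = -4 + (+11.5) = 7.5°C.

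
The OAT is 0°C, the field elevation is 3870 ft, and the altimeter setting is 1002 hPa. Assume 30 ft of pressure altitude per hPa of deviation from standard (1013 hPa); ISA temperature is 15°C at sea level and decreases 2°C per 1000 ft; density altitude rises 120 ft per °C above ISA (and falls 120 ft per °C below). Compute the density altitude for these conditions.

3408 ft

Pressure altitude = 3870 + (1013 − 1002) × 30 = 3870 + (+330) = 4200 ft.
ISA temperature at 4200 ft = 15 − 2 × (4200/1000) = 6.6°C.
ISA deviation = 0 − 6.6 = -6.6°C.
Density altitude = 4200 + 120 × (-6.6) = 3408 ft.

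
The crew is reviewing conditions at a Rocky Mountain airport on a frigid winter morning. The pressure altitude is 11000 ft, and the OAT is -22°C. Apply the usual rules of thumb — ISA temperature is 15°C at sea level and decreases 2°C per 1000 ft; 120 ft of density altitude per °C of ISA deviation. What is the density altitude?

9200 ft

ISA temperature at 11000 ft = 15 − 2 × (11000/1000) = -7°C.
ISA deviation = -22 − (-7) = -15°C.
Density altitude = 11000 + 120 × (-15) = 11000 + (-1800) = 9200 ft.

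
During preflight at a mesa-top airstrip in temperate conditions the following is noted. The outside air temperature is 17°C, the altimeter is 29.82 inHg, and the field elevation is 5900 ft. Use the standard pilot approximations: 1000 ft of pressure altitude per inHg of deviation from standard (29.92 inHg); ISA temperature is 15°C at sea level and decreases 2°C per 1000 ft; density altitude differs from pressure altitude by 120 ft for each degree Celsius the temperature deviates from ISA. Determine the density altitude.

Pressure altitude = 5900 + (29.92 − 29.82) × 1000 = 5900 + (+100) = 6000 ft.
ISA temperature at 6000 ft = 15 − 2 × (6000/1000) = 3°C.
ISA deviation = 17 − 3 = +14°C.
Density altitude = 6000 + 120 × (14) = 7680 ft.

7680 ft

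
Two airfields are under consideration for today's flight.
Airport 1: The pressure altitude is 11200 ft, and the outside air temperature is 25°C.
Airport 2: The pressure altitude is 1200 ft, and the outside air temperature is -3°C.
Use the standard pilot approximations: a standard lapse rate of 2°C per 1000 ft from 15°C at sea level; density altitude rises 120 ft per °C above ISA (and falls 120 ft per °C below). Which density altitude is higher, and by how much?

Airport 1 by 15760 ft

Airport 1: ISA temp = -7.4°C, deviation +32.4°C, DA = 11200 + 120 × 32.4 = 15088 ft.
Airport 2: ISA temp = 12.6°C, deviation -15.6°C, DA = 1200 + 120 × (-15.6) = -672 ft.
Airport 1 is higher by 15088 − (-672) = 15760 ft.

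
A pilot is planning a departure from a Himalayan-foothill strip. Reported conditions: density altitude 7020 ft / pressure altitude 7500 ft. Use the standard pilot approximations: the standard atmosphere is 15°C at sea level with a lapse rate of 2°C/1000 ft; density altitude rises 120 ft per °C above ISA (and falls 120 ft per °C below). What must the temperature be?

-4°C

Density altitude − pressure altitude = 7020 − 7500 = -480 ft.
At 120 ft/°C that is an ISA deviation of -480/120 = -4°C.
ISA temperature at 7500 ft = 15 − 2 × (7500/1000) = 0°C.
OAT = ISA + deviation = 0 + (-4) = -4°C.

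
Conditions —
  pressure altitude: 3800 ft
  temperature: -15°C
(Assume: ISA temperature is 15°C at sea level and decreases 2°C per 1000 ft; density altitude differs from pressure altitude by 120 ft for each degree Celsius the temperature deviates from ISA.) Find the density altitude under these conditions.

ISA temperature at 3800 ft = 15 − 2 × (3800/1000) = 7.4°C.
ISA deviation = -15 − 7.4 = -22.4°C.
Density altitude = 3800 + 120 × (-22.4) = 3800 + (-2688) = 1112 ft.

1112 ft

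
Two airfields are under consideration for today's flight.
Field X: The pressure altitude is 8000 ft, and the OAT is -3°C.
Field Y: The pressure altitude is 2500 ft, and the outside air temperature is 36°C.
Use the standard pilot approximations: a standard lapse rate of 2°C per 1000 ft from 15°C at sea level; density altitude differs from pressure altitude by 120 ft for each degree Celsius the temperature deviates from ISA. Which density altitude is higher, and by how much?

Field X: ISA temp = -1°C, deviation -2°C, DA = 8000 + 120 × (-2) = 7760 ft.
Field Y: ISA temp = 10°C, deviation +26°C, DA = 2500 + 120 × 26 = 5620 ft.
Field X is higher by 7760 − 5620 = 2140 ft.

Field X by 2140 ft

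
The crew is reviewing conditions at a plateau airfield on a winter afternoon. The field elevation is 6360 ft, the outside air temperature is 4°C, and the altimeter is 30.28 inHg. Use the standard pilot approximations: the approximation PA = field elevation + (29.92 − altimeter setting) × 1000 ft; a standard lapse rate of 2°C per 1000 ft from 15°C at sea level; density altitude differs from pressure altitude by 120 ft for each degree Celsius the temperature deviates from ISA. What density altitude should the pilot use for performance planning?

Pressure altitude = 6360 + (29.92 − 30.28) × 1000 = 6360 + (-360) = 6000 ft.
ISA temperature at 6000 ft = 15 − 2 × (6000/1000) = 3°C.
ISA deviation = 4 − 3 = +1°C.
Density altitude = 6000 + 120 × (1) = 6120 ft.

6120 ft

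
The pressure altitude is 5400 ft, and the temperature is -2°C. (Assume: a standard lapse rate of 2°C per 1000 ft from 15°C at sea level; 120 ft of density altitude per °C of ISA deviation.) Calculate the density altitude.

4656 ft

ISA temperature at 5400 ft = 15 − 2 × (5400/1000) = 4.2°C.
ISA deviation = -2 − 4.2 = -6.2°C.
Density altitude = 5400 + 120 × (-6.2) = 5400 + (-744) = 4656 ft.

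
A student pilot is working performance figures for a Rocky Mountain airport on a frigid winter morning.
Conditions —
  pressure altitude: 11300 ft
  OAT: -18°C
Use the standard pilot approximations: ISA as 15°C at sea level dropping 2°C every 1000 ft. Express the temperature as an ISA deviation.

ISA temperature at 11300 ft = 15 − 2 × (11300/1000) = -7.6°C.
Deviation = OAT − ISA = -18 − (-7.6) = -10.4°C.

ISA-10.4°C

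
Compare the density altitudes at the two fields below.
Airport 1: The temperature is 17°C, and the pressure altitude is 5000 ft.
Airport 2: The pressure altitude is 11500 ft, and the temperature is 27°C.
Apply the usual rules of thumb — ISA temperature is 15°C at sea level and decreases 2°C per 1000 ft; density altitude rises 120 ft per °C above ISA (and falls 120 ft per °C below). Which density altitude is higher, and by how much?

Airport 1: ISA temp = 5°C, deviation +12°C, DA = 5000 + 120 × 12 = 6440 ft.
Airport 2: ISA temp = -8°C, deviation +35°C, DA = 11500 + 120 × 35 = 15700 ft.
Airport 2 is higher by 15700 − 6440 = 9260 ft.

Airport 2 by 9260 ft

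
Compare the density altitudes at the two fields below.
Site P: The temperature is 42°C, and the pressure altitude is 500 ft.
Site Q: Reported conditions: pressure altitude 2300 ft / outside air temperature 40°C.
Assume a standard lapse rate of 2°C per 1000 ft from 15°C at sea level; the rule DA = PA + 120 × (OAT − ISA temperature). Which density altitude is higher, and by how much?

Site Q by 1992 ft

Site P: ISA temp = 14°C, deviation +28°C, DA = 500 + 120 × 28 = 3860 ft.
Site Q: ISA temp = 10.4°C, deviation +29.6°C, DA = 2300 + 120 × 29.6 = 5852 ft.
Site Q is higher by 5852 − 3860 = 1992 ft.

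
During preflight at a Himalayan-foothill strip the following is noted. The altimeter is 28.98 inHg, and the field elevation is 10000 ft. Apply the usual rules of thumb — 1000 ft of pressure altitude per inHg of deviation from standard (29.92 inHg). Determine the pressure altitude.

Pressure correction = (29.92 − 28.98) × 1000 = +940 ft.
Pressure altitude = 10000 + (+940) = 10940 ft.

10940 ft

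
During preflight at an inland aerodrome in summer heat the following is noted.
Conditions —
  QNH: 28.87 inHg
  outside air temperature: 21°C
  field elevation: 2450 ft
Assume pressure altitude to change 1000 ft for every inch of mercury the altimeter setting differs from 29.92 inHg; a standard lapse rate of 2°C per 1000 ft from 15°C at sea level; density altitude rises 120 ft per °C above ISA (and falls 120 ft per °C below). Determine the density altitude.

5060 ft

Pressure altitude = 2450 + (29.92 − 28.87) × 1000 = 2450 + (+1050) = 3500 ft.
ISA temperature at 3500 ft = 15 − 2 × (3500/1000) = 8°C.
ISA deviation = 21 − 8 = +13°C.
Density altitude = 3500 + 120 × (13) = 5060 ft.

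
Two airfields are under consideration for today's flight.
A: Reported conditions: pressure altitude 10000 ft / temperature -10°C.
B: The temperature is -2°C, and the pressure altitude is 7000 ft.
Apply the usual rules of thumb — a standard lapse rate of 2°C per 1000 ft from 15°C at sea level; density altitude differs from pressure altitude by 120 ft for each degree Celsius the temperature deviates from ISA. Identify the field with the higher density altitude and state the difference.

A by 2760 ft

A: ISA temp = -5°C, deviation -5°C, DA = 10000 + 120 × (-5) = 9400 ft.
B: ISA temp = 1°C, deviation -3°C, DA = 7000 + 120 × (-3) = 6640 ft.
A is higher by 9400 − 6640 = 2760 ft.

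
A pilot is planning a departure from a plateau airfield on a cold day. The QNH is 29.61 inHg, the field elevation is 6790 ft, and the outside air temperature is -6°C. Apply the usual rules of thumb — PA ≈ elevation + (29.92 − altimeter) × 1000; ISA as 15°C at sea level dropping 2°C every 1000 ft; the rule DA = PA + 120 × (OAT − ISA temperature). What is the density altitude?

6284 ft

Pressure altitude = 6790 + (29.92 − 29.61) × 1000 = 6790 + (+310) = 7100 ft.
ISA temperature at 7100 ft = 15 − 2 × (7100/1000) = 0.8°C.
ISA deviation = -6 − 0.8 = -6.8°C.
Density altitude = 7100 + 120 × (-6.8) = 6284 ft.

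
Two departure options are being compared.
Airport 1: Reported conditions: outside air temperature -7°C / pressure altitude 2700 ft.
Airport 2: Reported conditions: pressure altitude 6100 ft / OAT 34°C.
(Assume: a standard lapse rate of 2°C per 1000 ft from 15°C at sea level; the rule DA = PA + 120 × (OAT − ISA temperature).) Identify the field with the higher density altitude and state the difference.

Airport 2 by 9136 ft

Airport 1: ISA temp = 9.6°C, deviation -16.6°C, DA = 2700 + 120 × (-16.6) = 708 ft.
Airport 2: ISA temp = 2.8°C, deviation +31.2°C, DA = 6100 + 120 × 31.2 = 9844 ft.
Airport 2 is higher by 9844 − 708 = 9136 ft.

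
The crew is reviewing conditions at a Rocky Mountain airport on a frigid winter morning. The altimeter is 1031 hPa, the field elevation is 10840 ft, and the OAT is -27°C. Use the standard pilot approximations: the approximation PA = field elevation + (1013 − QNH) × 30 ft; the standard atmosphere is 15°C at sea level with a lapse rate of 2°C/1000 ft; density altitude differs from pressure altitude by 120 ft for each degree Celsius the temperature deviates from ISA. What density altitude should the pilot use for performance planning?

7732 ft

Pressure altitude = 10840 + (1013 − 1031) × 30 = 10840 + (-540) = 10300 ft.
ISA temperature at 10300 ft = 15 − 2 × (10300/1000) = -5.6°C.
ISA deviation = -27 − (-5.6) = -21.4°C.
Density altitude = 10300 + 120 × (-21.4) = 7732 ft.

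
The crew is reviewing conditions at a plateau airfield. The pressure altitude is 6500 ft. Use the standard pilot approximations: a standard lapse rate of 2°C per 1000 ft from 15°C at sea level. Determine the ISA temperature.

2°C

ISA temperature = 15 − 2 × (6500/1000) = 15 − 13 = 2°C.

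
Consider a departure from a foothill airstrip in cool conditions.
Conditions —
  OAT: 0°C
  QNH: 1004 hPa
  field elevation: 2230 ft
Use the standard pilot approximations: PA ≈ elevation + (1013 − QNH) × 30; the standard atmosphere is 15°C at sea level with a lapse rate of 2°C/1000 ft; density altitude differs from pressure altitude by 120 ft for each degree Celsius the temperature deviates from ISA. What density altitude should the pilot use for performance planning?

Pressure altitude = 2230 + (1013 − 1004) × 30 = 2230 + (+270) = 2500 ft.
ISA temperature at 2500 ft = 15 − 2 × (2500/1000) = 10°C.
ISA deviation = 0 − 10 = -10°C.
Density altitude = 2500 + 120 × (-10) = 1300 ft.

1300 ft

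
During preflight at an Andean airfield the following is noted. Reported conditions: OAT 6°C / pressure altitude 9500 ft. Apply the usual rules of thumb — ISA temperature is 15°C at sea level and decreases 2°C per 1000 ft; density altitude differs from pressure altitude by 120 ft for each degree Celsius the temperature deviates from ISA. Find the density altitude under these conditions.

10700 ft

ISA temperature at 9500 ft = 15 − 2 × (9500/1000) = -4°C.
ISA deviation = 6 − (-4) = +10°C.
Density altitude = 9500 + 120 × (10) = 9500 + (+1200) = 10700 ft.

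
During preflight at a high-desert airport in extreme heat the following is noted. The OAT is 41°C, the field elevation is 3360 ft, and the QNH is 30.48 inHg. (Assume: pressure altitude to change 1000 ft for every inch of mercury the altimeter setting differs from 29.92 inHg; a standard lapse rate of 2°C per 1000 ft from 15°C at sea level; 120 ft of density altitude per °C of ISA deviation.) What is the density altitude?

6592 ft

Pressure altitude = 3360 + (29.92 − 30.48) × 1000 = 3360 + (-560) = 2800 ft.
ISA temperature at 2800 ft = 15 − 2 × (2800/1000) = 9.4°C.
ISA deviation = 41 − 9.4 = +31.6°C.
Density altitude = 2800 + 120 × (31.6) = 6592 ft.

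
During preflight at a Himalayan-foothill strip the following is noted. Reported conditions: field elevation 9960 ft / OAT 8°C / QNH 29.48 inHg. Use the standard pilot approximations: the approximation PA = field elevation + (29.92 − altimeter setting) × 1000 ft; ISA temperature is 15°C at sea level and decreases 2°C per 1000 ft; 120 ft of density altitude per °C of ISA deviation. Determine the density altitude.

12056 ft

Pressure altitude = 9960 + (29.92 − 29.48) × 1000 = 9960 + (+440) = 10400 ft.
ISA temperature at 10400 ft = 15 − 2 × (10400/1000) = -5.8°C.
ISA deviation = 8 − (-5.8) = +13.8°C.
Density altitude = 10400 + 120 × (13.8) = 12056 ft.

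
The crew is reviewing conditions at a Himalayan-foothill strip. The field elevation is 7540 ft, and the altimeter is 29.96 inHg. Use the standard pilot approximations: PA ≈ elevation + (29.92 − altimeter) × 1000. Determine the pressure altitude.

Pressure correction = (29.92 − 29.96) × 1000 = -40 ft.
Pressure altitude = 7540 + (-40) = 7500 ft.

7500 ft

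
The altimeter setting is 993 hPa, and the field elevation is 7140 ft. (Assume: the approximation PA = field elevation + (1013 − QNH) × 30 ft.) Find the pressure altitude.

7740 ft

Pressure correction = (1013 − 993) × 30 = +600 ft.
Pressure altitude = 7140 + (+600) = 7740 ft.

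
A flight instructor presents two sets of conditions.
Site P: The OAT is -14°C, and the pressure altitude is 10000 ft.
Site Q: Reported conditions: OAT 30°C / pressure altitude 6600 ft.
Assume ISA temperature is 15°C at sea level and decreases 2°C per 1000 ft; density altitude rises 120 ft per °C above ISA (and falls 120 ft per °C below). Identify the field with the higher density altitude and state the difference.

Site P: ISA temp = -5°C, deviation -9°C, DA = 10000 + 120 × (-9) = 8920 ft.
Site Q: ISA temp = 1.8°C, deviation +28.2°C, DA = 6600 + 120 × 28.2 = 9984 ft.
Site Q is higher by 9984 − 8920 = 1064 ft.

Site Q by 1064 ft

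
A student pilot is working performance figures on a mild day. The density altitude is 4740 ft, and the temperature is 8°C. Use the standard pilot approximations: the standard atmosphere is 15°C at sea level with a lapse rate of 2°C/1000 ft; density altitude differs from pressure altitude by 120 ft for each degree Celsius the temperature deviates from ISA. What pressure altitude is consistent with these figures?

4500 ft

DA = PA + 120 × (OAT − (15 − 2·PA/1000)) = PA + 120·OAT − 1800 + 0.24·PA = 1.24·PA + 120·OAT − 1800.
So 1.24·PA = 4740 − 120 × 8 + 1800 = 5580.
PA = 5580 / 1.24 = 4500 ft.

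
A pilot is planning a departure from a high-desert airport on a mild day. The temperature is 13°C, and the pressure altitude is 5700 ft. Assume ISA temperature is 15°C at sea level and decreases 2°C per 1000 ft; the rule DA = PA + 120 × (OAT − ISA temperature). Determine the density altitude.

ISA temperature at 5700 ft = 15 − 2 × (5700/1000) = 3.6°C.
ISA deviation = 13 − 3.6 = +9.4°C.
Density altitude = 5700 + 120 × (9.4) = 5700 + (+1128) = 6828 ft.

6828 ft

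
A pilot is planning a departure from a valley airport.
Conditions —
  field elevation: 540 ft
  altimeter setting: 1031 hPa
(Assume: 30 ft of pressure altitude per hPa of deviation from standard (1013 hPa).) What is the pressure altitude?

0 ft

Pressure correction = (1013 − 1031) × 30 = -540 ft.
Pressure altitude = 540 + (-540) = 0 ft.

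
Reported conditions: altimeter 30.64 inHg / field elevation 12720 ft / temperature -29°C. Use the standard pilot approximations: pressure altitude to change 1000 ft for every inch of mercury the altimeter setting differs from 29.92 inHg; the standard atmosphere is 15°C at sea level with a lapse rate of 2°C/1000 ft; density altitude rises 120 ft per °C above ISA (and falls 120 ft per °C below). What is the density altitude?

Pressure altitude = 12720 + (29.92 − 30.64) × 1000 = 12720 + (-720) = 12000 ft.
ISA temperature at 12000 ft = 15 − 2 × (12000/1000) = -9°C.
ISA deviation = -29 − (-9) = -20°C.
Density altitude = 12000 + 120 × (-20) = 9600 ft.

9600 ft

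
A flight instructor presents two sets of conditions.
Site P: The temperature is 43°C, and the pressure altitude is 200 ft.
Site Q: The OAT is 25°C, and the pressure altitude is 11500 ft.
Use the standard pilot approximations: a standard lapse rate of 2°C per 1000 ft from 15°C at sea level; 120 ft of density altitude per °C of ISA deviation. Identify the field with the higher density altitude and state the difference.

Site Q by 11852 ft

Site P: ISA temp = 14.6°C, deviation +28.4°C, DA = 200 + 120 × 28.4 = 3608 ft.
Site Q: ISA temp = -8°C, deviation +33°C, DA = 11500 + 120 × 33 = 15460 ft.
Site Q is higher by 15460 − 3608 = 11852 ft.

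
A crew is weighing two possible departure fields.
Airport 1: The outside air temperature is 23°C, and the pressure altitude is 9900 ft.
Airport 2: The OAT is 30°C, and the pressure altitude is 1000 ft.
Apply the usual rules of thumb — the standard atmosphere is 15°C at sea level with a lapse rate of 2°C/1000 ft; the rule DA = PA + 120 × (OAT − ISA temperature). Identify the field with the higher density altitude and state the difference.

Airport 1: ISA temp = -4.8°C, deviation +27.8°C, DA = 9900 + 120 × 27.8 = 13236 ft.
Airport 2: ISA temp = 13°C, deviation +17°C, DA = 1000 + 120 × 17 = 3040 ft.
Airport 1 is higher by 13236 − 3040 = 10196 ft.

Airport 1 by 10196 ft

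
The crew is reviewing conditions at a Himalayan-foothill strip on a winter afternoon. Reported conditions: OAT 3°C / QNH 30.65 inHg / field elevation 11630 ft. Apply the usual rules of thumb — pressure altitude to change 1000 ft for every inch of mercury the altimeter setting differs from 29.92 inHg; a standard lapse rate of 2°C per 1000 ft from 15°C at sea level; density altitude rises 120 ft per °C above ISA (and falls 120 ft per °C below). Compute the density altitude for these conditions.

12076 ft

Pressure altitude = 11630 + (29.92 − 30.65) × 1000 = 11630 + (-730) = 10900 ft.
ISA temperature at 10900 ft = 15 − 2 × (10900/1000) = -6.8°C.
ISA deviation = 3 − (-6.8) = +9.8°C.
Density altitude = 10900 + 120 × (9.8) = 12076 ft.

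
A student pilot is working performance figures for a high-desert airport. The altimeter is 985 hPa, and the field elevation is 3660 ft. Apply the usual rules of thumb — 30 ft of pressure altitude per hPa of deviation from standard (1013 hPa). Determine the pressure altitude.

4500 ft

Pressure correction = (1013 − 985) × 30 = +840 ft.
Pressure altitude = 3660 + (+840) = 4500 ft.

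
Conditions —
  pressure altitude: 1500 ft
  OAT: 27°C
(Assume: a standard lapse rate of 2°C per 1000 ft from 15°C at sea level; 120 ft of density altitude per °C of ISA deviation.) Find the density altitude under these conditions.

ISA temperature at 1500 ft = 15 − 2 × (1500/1000) = 12°C.
ISA deviation = 27 − 12 = +15°C.
Density altitude = 1500 + 120 × (15) = 1500 + (+1800) = 3300 ft.

3300 ft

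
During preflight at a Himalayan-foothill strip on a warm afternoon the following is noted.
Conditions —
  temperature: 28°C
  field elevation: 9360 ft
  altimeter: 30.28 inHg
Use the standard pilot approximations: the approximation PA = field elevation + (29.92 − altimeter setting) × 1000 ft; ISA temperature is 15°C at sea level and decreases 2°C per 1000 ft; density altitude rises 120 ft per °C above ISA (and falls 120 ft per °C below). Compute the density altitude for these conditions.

12720 ft

Pressure altitude = 9360 + (29.92 − 30.28) × 1000 = 9360 + (-360) = 9000 ft.
ISA temperature at 9000 ft = 15 − 2 × (9000/1000) = -3°C.
ISA deviation = 28 − (-3) = +31°C.
Density altitude = 9000 + 120 × (31) = 12720 ft.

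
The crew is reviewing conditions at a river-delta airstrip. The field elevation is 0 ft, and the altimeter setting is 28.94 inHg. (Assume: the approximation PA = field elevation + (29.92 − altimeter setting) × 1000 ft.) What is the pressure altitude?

Pressure correction = (29.92 − 28.94) × 1000 = +980 ft.
Pressure altitude = 0 + (+980) = 980 ft.

980 ft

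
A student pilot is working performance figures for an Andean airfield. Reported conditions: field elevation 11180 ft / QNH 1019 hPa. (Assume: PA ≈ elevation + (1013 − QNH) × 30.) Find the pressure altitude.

11000 ft

Pressure correction = (1013 − 1019) × 30 = -180 ft.
Pressure altitude = 11180 + (-180) = 11000 ft.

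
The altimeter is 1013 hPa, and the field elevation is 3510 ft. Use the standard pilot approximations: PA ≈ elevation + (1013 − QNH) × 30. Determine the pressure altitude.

Pressure correction = (1013 − 1013) × 30 = 0 ft.
Pressure altitude = 3510 + (0) = 3510 ft.

3510 ft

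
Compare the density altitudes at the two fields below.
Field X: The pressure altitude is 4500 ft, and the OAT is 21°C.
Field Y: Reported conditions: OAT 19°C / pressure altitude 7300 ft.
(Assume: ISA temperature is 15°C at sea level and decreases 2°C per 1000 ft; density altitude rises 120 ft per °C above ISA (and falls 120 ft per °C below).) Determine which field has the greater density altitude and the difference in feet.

Field X: ISA temp = 6°C, deviation +15°C, DA = 4500 + 120 × 15 = 6300 ft.
Field Y: ISA temp = 0.4°C, deviation +18.6°C, DA = 7300 + 120 × 18.6 = 9532 ft.
Field Y is higher by 9532 − 6300 = 3232 ft.

Field Y by 3232 ft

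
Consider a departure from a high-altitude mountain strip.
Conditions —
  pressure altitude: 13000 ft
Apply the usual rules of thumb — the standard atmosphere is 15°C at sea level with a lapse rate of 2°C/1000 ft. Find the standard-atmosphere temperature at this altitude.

-11°C

ISA temperature = 15 − 2 × (13000/1000) = 15 − 26 = -11°C.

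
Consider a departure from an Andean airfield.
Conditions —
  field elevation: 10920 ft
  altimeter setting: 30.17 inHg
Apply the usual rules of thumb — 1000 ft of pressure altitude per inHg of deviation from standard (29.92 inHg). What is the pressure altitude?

Pressure correction = (29.92 − 30.17) × 1000 = -250 ft.
Pressure altitude = 10920 + (-250) = 10670 ft.

10670 ft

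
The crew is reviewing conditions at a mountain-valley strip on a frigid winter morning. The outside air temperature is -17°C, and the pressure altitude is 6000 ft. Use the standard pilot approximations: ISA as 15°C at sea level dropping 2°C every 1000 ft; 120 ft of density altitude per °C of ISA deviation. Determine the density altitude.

ISA temperature at 6000 ft = 15 − 2 × (6000/1000) = 3°C.
ISA deviation = -17 − 3 = -20°C.
Density altitude = 6000 + 120 × (-20) = 6000 + (-2400) = 3600 ft.

3600 ft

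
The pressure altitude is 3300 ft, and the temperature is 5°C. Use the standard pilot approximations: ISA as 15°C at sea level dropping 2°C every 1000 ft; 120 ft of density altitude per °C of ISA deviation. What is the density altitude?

2892 ft

ISA temperature at 3300 ft = 15 − 2 × (3300/1000) = 8.4°C.
ISA deviation = 5 − 8.4 = -3.4°C.
Density altitude = 3300 + 120 × (-3.4) = 3300 + (-408) = 2892 ft.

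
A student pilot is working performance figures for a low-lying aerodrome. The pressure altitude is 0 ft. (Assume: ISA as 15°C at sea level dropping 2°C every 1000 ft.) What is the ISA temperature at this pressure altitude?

15°C

ISA temperature = 15 − 2 × (0/1000) = 15 − 0 = 15°C.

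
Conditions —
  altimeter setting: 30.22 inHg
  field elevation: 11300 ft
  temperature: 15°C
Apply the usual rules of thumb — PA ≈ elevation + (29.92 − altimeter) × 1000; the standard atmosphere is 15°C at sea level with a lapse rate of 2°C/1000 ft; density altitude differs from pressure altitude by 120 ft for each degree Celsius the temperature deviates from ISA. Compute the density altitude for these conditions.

Pressure altitude = 11300 + (29.92 − 30.22) × 1000 = 11300 + (-300) = 11000 ft.
ISA temperature at 11000 ft = 15 − 2 × (11000/1000) = -7°C.
ISA deviation = 15 − (-7) = +22°C.
Density altitude = 11000 + 120 × (22) = 13640 ft.

13640 ft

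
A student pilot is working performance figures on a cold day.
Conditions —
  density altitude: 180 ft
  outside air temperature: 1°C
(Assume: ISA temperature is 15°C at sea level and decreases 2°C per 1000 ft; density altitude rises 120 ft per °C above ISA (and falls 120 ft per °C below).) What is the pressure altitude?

DA = PA + 120 × (OAT − (15 − 2·PA/1000)) = PA + 120·OAT − 1800 + 0.24·PA = 1.24·PA + 120·OAT − 1800.
So 1.24·PA = 180 − 120 × 1 + 1800 = 1860.
PA = 1860 / 1.24 = 1500 ft.

1500 ft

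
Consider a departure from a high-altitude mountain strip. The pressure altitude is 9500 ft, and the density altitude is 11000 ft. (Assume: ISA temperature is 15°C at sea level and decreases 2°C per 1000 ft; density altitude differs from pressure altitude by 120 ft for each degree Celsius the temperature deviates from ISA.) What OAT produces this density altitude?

Density altitude − pressure altitude = 11000 − 9500 = +1500 ft.
At 120 ft/°C that is an ISA deviation of 1500/120 = +12.5°C.
ISA temperature at 9500 ft = 15 − 2 × (9500/1000) = -4°C.
OAT = ISA + deviation = -4 + (+12.5) = 8.5°C.

8.5°C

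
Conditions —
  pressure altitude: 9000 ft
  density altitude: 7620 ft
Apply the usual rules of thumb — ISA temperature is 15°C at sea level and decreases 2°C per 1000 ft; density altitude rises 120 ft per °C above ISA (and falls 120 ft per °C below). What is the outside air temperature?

Density altitude − pressure altitude = 7620 − 9000 = -1380 ft.
At 120 ft/°C that is an ISA deviation of -1380/120 = -11.5°C.
ISA temperature at 9000 ft = 15 − 2 × (9000/1000) = -3°C.
OAT = ISA + deviation = -3 + (-11.5) = -14.5°C.

-14.5°C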